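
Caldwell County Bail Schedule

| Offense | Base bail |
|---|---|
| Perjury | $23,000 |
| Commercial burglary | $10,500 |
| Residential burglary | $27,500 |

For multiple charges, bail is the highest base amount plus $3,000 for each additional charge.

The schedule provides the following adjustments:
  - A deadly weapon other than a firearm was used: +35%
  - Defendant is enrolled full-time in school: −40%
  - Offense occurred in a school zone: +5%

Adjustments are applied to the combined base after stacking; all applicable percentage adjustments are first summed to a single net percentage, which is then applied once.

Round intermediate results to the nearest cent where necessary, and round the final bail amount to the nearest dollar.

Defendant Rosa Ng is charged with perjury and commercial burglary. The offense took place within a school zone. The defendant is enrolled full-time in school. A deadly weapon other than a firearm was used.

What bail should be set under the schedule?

Base amounts from the schedule: perjury $23,000; commercial burglary $10,500.
Stacking rule: highest base plus $3,000 per additional charge. Highest is perjury at $23,000; 1 additional charge → +$3,000. Combined base = $26,000.
Net percentage adjustment: +35% −40% +5% = +0%. $26,000 × 1 = $26,000.

$26,000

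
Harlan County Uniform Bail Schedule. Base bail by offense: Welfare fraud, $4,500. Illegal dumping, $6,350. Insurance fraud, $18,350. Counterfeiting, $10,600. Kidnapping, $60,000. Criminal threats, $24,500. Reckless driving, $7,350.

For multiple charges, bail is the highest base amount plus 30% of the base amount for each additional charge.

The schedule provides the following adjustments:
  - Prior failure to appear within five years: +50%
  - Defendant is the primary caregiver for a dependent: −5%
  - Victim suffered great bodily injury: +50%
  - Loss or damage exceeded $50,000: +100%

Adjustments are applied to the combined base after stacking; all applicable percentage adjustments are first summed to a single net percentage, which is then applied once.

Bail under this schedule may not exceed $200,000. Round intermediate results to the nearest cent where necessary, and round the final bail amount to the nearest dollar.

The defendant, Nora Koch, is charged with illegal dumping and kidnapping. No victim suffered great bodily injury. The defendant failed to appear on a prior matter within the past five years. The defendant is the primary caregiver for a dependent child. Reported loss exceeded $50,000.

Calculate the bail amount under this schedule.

Base amounts from the schedule: illegal dumping $6,350; kidnapping $60,000.
Stacking rule: highest base plus 30% of each additional charge. Highest is kidnapping at $60,000. Additional: $6,350 × 30% = $1,905. Combined base = $60,000 + $1,905 = $61,905.
Net percentage adjustment: +50% −5% +100% = +145%. $61,905 × 2.45 = $151,667.25.
$151,667.25 is within the $200,000 maximum.
Rounded to the nearest dollar: $151,667.

$151,667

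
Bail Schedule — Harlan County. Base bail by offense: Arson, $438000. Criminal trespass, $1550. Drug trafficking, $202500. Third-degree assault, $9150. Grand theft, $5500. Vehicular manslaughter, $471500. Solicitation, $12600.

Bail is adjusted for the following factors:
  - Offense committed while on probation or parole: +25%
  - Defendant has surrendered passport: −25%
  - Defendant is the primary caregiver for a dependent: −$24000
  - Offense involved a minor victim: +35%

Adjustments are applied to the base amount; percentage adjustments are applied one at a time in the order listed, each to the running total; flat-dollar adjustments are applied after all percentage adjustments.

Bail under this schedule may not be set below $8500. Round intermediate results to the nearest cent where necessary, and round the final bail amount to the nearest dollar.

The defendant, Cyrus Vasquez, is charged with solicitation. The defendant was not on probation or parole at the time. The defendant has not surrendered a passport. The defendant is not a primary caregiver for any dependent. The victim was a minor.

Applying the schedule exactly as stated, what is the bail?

Base amounts from the schedule: solicitation $12600.
Single charge. Combined base = $12600.
Offense involved a minor victim (+35%): $12600 × 1.35 = $17010.
$17010 is at or above the $8500 minimum.

$17010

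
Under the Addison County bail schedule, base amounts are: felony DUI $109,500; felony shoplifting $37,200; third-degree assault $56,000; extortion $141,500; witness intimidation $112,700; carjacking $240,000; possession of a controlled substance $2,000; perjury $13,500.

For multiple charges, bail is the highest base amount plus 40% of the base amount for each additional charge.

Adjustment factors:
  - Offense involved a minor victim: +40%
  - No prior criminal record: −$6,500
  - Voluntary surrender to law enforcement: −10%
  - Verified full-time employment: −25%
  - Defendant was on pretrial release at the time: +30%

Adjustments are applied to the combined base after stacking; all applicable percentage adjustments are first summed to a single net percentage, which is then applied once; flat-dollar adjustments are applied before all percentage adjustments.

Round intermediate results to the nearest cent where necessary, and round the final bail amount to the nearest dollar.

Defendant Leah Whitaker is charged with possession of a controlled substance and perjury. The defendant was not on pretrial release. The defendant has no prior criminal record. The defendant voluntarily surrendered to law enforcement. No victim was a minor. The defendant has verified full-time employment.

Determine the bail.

Base amounts from the schedule: possession of a controlled substance $2,000; perjury $13,500.
Stacking rule: highest base plus 40% of each additional charge. Highest is perjury at $13,500. Additional: $2,000 × 40% = $800. Combined base = $13,500 + $800 = $14,300.
No prior criminal record (−$6,500 flat): $14,300 − $6,500 = $7,800.
Net percentage adjustment: −10% −25% = −35%. $7,800 × 0.65 = $5,070.

$5,070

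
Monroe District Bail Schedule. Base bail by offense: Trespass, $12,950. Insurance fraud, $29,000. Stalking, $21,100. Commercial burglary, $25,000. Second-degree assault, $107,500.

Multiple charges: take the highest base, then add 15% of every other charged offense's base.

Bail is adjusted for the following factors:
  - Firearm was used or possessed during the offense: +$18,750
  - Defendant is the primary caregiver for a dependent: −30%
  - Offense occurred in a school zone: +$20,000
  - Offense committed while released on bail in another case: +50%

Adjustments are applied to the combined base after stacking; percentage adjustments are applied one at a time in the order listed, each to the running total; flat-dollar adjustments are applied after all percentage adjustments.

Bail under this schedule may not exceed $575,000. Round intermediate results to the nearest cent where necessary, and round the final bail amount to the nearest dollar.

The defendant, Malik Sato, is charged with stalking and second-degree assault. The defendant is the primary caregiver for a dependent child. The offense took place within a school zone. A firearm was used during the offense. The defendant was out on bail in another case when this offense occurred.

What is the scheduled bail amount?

Base amounts from the schedule: stalking $21,100; second-degree assault $107,500.
Stacking rule: highest base plus 15% of each additional charge. Highest is second-degree assault at $107,500. Additional: $21,100 × 15% = $3,165. Combined base = $107,500 + $3,165 = $110,665.
Defendant is the primary caregiver for a dependent (−30%): $110,665 × 0.7 = $77,465.50.
Offense committed while released on bail in another case (+50%): $77,465.50 × 1.5 = $116,198.25.
Firearm was used or possessed during the offense (+$18,750 flat): $116,198.25 + $18,750 = $134,948.25.
Offense occurred in a school zone (+$20,000 flat): $134,948.25 + $20,000 = $154,948.25.
$154,948.25 is within the $575,000 maximum.
Rounded to the nearest dollar: $154,948.

$154,948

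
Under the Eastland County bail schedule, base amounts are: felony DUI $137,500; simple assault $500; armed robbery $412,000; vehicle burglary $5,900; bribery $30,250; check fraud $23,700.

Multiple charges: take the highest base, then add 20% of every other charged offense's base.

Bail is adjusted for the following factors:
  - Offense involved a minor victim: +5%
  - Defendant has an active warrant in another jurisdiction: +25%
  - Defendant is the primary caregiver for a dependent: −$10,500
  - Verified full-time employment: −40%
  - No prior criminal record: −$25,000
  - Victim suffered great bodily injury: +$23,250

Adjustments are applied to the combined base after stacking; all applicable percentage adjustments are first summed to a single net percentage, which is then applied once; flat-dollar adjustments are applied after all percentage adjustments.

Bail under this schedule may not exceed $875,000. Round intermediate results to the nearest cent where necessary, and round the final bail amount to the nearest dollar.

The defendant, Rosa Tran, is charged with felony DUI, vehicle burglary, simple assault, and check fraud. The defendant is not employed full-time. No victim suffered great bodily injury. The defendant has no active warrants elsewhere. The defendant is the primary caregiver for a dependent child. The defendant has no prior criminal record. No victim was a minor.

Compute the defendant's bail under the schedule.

Base amounts from the schedule: felony DUI $137,500; vehicle burglary $5,900; simple assault $500; check fraud $23,700.
Stacking rule: highest base plus 20% of each additional charge. Highest is felony DUI at $137,500. Additional: $5,900 × 20% = $1,180; $500 × 20% = $100; $23,700 × 20% = $4,740. Combined base = $137,500 + $6,020 = $143,520.
Defendant is the primary caregiver for a dependent (−$10,500 flat): $143,520 − $10,500 = $133,020.
No prior criminal record (−$25,000 flat): $133,020 − $25,000 = $108,020.
$108,020 is within the $875,000 maximum.

$108,020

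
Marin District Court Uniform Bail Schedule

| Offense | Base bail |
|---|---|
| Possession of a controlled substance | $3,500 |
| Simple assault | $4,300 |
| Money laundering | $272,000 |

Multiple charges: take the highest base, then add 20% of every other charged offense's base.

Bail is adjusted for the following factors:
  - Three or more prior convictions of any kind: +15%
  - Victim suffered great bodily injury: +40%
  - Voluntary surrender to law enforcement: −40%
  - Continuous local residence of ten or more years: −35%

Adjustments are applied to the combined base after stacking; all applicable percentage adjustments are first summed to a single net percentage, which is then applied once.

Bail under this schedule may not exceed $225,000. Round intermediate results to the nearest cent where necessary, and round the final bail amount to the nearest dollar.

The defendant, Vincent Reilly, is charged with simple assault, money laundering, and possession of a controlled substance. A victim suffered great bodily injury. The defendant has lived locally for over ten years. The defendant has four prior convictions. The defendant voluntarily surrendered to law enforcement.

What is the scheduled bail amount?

$218,848

Base amounts from the schedule: simple assault $4,300; money laundering $272,000; possession of a controlled substance $3,500.
Stacking rule: highest base plus 20% of each additional charge. Highest is money laundering at $272,000. Additional: $4,300 × 20% = $860; $3,500 × 20% = $700. Combined base = $272,000 + $1,560 = $273,560.
Net percentage adjustment: +15% +40% −40% −35% = −20%. $273,560 × 0.8 = $218,848.
$218,848 is within the $225,000 maximum.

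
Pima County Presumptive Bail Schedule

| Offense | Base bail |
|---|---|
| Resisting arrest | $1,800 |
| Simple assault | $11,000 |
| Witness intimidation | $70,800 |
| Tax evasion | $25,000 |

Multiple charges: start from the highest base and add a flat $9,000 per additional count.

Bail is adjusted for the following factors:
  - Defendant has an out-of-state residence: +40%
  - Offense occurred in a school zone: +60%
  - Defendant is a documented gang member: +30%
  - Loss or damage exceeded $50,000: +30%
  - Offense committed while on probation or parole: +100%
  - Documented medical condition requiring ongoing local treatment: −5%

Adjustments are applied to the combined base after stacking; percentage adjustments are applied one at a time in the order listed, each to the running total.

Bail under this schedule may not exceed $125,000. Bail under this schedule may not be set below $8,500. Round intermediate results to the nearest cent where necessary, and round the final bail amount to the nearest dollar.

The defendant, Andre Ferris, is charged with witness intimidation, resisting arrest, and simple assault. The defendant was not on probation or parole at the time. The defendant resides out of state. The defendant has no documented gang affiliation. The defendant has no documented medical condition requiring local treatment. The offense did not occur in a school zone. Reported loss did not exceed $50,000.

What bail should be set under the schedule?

$124,320

Base amounts from the schedule: witness intimidation $70,800; resisting arrest $1,800; simple assault $11,000.
Stacking rule: highest base plus $9,000 per additional charge. Highest is witness intimidation at $70,800; 2 additional charges → +$18,000. Combined base = $88,800.
Defendant has an out-of-state residence (+40%): $88,800 × 1.4 = $124,320.
$124,320 is within the $125,000 maximum.
$124,320 is at or above the $8,500 minimum.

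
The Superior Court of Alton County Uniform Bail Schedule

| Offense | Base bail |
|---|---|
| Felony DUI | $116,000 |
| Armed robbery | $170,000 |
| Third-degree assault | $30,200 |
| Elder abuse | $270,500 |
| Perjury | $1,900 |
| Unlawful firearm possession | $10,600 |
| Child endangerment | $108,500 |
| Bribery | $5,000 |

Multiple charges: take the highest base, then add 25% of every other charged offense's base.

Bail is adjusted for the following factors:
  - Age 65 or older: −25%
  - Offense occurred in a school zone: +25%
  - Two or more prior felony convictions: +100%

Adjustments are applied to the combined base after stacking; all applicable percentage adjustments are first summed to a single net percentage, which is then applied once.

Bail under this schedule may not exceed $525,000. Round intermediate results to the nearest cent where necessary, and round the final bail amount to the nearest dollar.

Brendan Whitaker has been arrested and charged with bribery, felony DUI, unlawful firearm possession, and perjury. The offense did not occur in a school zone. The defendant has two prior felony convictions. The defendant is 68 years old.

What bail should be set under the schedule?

$210,656

Base amounts from the schedule: bribery $5,000; felony DUI $116,000; unlawful firearm possession $10,600; perjury $1,900.
Stacking rule: highest base plus 25% of each additional charge. Highest is felony DUI at $116,000. Additional: $5,000 × 25% = $1,250; $10,600 × 25% = $2,650; $1,900 × 25% = $475. Combined base = $116,000 + $4,375 = $120,375.
Net percentage adjustment: −25% +100% = +75%. $120,375 × 1.75 = $210,656.25.
$210,656.25 is within the $525,000 maximum.
Rounded to the nearest dollar: $210,656.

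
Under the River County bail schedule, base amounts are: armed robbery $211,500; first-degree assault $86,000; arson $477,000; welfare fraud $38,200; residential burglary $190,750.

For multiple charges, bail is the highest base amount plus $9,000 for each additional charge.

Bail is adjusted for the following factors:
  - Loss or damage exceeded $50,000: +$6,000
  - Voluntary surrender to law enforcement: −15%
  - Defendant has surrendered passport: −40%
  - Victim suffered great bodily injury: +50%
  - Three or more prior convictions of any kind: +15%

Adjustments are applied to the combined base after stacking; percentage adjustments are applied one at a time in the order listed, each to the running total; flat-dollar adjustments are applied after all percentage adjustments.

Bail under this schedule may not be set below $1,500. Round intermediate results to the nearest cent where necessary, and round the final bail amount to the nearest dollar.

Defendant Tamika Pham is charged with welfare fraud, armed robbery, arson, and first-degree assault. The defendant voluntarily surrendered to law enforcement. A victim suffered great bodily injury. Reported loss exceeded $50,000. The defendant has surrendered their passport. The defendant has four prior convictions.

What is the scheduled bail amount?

$449,394

Base amounts from the schedule: welfare fraud $38,200; armed robbery $211,500; arson $477,000; first-degree assault $86,000.
Stacking rule: highest base plus $9,000 per additional charge. Highest is arson at $477,000; 3 additional charges → +$27,000. Combined base = $504,000.
Voluntary surrender to law enforcement (−15%): $504,000 × 0.85 = $428,400.
Defendant has surrendered passport (−40%): $428,400 × 0.6 = $257,040.
Victim suffered great bodily injury (+50%): $257,040 × 1.5 = $385,560.
Three or more prior convictions of any kind (+15%): $385,560 × 1.15 = $443,394.
Loss or damage exceeded $50,000 (+$6,000 flat): $443,394 + $6,000 = $449,394.
$449,394 is at or above the $1,500 minimum.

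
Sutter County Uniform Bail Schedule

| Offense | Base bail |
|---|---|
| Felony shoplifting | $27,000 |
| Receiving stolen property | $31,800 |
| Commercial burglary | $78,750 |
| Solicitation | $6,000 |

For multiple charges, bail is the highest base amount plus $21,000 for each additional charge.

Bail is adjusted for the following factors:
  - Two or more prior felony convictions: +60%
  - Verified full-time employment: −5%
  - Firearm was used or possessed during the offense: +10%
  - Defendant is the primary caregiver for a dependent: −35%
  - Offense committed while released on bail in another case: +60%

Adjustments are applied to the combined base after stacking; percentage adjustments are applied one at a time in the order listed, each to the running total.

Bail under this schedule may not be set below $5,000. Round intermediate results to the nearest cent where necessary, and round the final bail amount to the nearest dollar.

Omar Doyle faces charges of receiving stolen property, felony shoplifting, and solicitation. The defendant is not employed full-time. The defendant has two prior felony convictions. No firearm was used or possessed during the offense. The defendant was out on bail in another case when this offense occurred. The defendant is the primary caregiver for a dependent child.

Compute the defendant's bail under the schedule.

Base amounts from the schedule: receiving stolen property $31,800; felony shoplifting $27,000; solicitation $6,000.
Stacking rule: highest base plus $21,000 per additional charge. Highest is receiving stolen property at $31,800; 2 additional charges → +$42,000. Combined base = $73,800.
Two or more prior felony convictions (+60%): $73,800 × 1.6 = $118,080.
Defendant is the primary caregiver for a dependent (−35%): $118,080 × 0.65 = $76,752.
Offense committed while released on bail in another case (+60%): $76,752 × 1.6 = $122,803.20.
$122,803.20 is at or above the $5,000 minimum.
Rounded to the nearest dollar: $122,803.

$122,803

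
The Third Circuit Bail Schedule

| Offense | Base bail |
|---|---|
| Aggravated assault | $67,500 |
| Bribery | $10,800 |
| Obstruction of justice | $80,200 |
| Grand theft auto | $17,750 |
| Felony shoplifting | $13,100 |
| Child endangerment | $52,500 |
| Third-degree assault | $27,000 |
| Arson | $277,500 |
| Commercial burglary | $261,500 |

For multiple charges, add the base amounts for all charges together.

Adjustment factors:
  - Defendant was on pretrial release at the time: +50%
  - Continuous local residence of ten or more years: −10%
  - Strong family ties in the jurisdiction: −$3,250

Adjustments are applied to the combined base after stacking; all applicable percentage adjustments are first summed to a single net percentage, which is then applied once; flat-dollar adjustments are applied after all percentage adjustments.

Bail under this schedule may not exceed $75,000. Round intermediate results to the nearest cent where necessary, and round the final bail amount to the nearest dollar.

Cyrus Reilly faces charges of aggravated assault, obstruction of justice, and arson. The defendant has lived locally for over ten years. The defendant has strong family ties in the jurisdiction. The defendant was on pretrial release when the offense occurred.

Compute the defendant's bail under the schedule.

$75,000

Base amounts from the schedule: aggravated assault $67,500; obstruction of justice $80,200; arson $277,500.
Stacking rule: sum of all bases. $67,500 + $80,200 + $277,500 = $425,200.
Net percentage adjustment: +50% −10% = +40%. $425,200 × 1.4 = $595,280.
Strong family ties in the jurisdiction (−$3,250 flat): $595,280 − $3,250 = $592,030.
Result $592,030 exceeds the maximum of $75,000; bail is capped at $75,000.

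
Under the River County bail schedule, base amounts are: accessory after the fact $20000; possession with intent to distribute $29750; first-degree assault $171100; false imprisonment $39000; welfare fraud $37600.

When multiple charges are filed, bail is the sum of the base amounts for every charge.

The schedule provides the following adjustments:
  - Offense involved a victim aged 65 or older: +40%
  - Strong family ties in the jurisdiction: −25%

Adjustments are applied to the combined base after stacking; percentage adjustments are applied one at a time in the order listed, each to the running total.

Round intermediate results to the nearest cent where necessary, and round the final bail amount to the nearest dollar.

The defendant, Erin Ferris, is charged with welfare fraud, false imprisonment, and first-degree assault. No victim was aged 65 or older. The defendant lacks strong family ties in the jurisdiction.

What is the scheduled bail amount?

$247700

Base amounts from the schedule: welfare fraud $37600; false imprisonment $39000; first-degree assault $171100.
Stacking rule: sum of all bases. $37600 + $39000 + $171100 = $247700.
No adjustment factors apply to this defendant.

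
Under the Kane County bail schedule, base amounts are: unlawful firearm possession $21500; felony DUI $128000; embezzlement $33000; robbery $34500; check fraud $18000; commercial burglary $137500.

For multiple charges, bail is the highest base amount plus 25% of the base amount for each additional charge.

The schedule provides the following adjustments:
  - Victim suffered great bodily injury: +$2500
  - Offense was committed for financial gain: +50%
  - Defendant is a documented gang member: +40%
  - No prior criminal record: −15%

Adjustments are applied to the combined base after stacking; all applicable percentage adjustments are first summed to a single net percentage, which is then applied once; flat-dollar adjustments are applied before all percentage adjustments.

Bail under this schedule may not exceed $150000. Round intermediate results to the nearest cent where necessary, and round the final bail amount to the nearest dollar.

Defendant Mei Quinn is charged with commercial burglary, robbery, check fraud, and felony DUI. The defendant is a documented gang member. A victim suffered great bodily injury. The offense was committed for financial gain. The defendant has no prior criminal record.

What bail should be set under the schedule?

$150000

Base amounts from the schedule: commercial burglary $137500; robbery $34500; check fraud $18000; felony DUI $128000.
Stacking rule: highest base plus 25% of each additional charge. Highest is commercial burglary at $137500. Additional: $34500 × 25% = $8625; $18000 × 25% = $4500; $128000 × 25% = $32000. Combined base = $137500 + $45125 = $182625.
Victim suffered great bodily injury (+$2500 flat): $182625 + $2500 = $185125.
Net percentage adjustment: +50% +40% −15% = +75%. $185125 × 1.75 = $323968.75.
Result $323968.75 exceeds the maximum of $150000; bail is capped at $150000.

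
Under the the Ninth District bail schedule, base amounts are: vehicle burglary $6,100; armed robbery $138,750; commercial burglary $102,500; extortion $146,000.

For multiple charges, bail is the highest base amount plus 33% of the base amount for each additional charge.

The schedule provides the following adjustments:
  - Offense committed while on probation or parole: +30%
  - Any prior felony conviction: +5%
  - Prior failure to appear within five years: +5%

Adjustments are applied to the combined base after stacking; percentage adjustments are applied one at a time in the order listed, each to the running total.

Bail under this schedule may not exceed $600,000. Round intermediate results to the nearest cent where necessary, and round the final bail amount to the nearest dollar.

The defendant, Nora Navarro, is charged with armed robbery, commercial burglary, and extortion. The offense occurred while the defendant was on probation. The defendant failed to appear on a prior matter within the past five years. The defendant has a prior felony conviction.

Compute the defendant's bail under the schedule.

$323,359

Base amounts from the schedule: armed robbery $138,750; commercial burglary $102,500; extortion $146,000.
Stacking rule: highest base plus 33% of each additional charge. Highest is extortion at $146,000. Additional: $138,750 × 33% = $45,787.50; $102,500 × 33% = $33,825. Combined base = $146,000 + $79,612.50 = $225,612.50.
Offense committed while on probation or parole (+30%): $225,612.50 × 1.3 = $293,296.25.
Any prior felony conviction (+5%): $293,296.25 × 1.05 = $307,961.06.
Prior failure to appear within five years (+5%): $307,961.06 × 1.05 = $323,359.11.
$323,359.11 is within the $600,000 maximum.
Rounded to the nearest dollar: $323,359.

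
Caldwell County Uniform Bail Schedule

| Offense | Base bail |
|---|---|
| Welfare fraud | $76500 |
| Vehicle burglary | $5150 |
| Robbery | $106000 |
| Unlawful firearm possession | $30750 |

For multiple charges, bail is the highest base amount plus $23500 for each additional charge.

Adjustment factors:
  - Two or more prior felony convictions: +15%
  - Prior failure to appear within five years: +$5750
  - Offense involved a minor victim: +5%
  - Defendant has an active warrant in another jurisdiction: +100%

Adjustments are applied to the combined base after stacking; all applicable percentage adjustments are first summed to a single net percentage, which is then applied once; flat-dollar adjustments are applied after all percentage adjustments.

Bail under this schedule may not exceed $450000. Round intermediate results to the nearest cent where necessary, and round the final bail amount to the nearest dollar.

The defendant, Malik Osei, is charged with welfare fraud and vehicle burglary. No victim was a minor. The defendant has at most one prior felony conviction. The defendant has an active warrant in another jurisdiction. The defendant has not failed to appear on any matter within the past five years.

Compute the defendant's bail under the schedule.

Base amounts from the schedule: welfare fraud $76500; vehicle burglary $5150.
Stacking rule: highest base plus $23500 per additional charge. Highest is welfare fraud at $76500; 1 additional charge → +$23500. Combined base = $100000.
Defendant has an active warrant in another jurisdiction (+100%): $100000 × 2 = $200000.
$200000 is within the $450000 maximum.

$200000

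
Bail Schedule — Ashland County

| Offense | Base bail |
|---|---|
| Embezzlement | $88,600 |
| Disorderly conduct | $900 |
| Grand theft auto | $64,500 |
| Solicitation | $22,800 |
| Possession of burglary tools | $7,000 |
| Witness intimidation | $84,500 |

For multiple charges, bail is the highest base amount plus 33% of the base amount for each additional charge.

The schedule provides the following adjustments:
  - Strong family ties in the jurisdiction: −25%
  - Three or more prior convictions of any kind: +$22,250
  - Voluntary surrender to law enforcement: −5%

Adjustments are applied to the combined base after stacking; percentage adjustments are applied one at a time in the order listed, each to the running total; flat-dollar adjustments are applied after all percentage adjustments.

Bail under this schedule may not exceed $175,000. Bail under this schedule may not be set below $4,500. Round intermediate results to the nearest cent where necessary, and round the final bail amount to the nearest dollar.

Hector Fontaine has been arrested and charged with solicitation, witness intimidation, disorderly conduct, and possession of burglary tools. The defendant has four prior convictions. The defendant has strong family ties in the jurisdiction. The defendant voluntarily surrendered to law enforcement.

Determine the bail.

Base amounts from the schedule: solicitation $22,800; witness intimidation $84,500; disorderly conduct $900; possession of burglary tools $7,000.
Stacking rule: highest base plus 33% of each additional charge. Highest is witness intimidation at $84,500. Additional: $22,800 × 33% = $7,524; $900 × 33% = $297; $7,000 × 33% = $2,310. Combined base = $84,500 + $10,131 = $94,631.
Strong family ties in the jurisdiction (−25%): $94,631 × 0.75 = $70,973.25.
Voluntary surrender to law enforcement (−5%): $70,973.25 × 0.95 = $67,424.59.
Three or more prior convictions of any kind (+$22,250 flat): $67,424.59 + $22,250 = $89,674.59.
$89,674.59 is within the $175,000 maximum.
$89,674.59 is at or above the $4,500 minimum.
Rounded to the nearest dollar: $89,675.

$89,675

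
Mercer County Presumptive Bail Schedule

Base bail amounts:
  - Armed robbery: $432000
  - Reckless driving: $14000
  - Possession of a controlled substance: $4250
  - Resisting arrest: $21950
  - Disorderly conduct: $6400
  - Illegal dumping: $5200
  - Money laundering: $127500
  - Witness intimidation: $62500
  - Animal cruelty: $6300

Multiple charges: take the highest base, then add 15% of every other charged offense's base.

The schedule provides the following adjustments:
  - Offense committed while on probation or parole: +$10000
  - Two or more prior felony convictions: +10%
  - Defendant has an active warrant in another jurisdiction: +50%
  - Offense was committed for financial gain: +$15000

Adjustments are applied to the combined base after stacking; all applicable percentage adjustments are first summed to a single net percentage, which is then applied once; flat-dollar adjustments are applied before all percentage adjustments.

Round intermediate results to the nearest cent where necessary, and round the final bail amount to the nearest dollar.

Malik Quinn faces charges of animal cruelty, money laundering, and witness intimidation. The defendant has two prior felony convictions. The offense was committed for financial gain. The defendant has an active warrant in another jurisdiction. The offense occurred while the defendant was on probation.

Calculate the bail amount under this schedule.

$260512

Base amounts from the schedule: animal cruelty $6300; money laundering $127500; witness intimidation $62500.
Stacking rule: highest base plus 15% of each additional charge. Highest is money laundering at $127500. Additional: $6300 × 15% = $945; $62500 × 15% = $9375. Combined base = $127500 + $10320 = $137820.
Offense committed while on probation or parole (+$10000 flat): $137820 + $10000 = $147820.
Offense was committed for financial gain (+$15000 flat): $147820 + $15000 = $162820.
Net percentage adjustment: +10% +50% = +60%. $162820 × 1.6 = $260512.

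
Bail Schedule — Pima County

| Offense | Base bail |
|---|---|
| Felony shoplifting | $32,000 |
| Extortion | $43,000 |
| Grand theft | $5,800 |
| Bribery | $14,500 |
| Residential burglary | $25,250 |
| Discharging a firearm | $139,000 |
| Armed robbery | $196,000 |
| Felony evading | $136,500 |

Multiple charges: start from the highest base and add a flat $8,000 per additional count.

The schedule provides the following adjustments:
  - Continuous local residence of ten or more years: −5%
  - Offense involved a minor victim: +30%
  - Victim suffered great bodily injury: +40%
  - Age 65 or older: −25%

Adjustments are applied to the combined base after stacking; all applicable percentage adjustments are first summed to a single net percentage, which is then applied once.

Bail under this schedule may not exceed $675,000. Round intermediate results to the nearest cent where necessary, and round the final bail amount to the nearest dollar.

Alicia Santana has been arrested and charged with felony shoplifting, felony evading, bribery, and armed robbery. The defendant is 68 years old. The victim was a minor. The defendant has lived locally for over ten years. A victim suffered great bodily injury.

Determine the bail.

$308,000

Base amounts from the schedule: felony shoplifting $32,000; felony evading $136,500; bribery $14,500; armed robbery $196,000.
Stacking rule: highest base plus $8,000 per additional charge. Highest is armed robbery at $196,000; 3 additional charges → +$24,000. Combined base = $220,000.
Net percentage adjustment: −5% +30% +40% −25% = +40%. $220,000 × 1.4 = $308,000.
$308,000 is within the $675,000 maximum.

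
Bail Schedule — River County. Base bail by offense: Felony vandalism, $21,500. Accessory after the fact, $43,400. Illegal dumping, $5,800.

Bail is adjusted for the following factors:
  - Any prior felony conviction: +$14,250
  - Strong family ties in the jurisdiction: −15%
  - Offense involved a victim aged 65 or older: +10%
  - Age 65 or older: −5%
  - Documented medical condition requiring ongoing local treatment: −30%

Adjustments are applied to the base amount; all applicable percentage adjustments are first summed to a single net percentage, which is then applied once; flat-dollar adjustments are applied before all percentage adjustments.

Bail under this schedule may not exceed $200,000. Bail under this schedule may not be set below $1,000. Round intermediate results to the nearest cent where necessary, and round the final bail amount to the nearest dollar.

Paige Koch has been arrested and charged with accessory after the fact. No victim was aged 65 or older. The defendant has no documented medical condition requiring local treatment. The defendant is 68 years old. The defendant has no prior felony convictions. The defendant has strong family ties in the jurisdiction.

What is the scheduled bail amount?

Base amounts from the schedule: accessory after the fact $43,400.
Single charge. Combined base = $43,400.
Net percentage adjustment: −15% −5% = −20%. $43,400 × 0.8 = $34,720.
$34,720 is within the $200,000 maximum.
$34,720 is at or above the $1,000 minimum.

$34,720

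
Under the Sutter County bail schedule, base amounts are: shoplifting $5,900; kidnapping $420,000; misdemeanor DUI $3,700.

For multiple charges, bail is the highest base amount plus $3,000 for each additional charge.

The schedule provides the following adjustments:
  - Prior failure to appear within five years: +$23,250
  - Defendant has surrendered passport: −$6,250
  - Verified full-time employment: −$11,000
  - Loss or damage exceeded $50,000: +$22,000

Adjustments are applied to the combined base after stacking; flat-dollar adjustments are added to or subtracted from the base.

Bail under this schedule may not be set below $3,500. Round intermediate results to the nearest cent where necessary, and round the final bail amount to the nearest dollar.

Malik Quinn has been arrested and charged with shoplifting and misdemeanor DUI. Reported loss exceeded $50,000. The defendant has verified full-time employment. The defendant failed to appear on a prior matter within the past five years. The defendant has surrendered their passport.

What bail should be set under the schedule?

$36,900

Base amounts from the schedule: shoplifting $5,900; misdemeanor DUI $3,700.
Stacking rule: highest base plus $3,000 per additional charge. Highest is shoplifting at $5,900; 1 additional charge → +$3,000. Combined base = $8,900.
Prior failure to appear within five years (+$23,250 flat): $8,900 + $23,250 = $32,150.
Defendant has surrendered passport (−$6,250 flat): $32,150 − $6,250 = $25,900.
Verified full-time employment (−$11,000 flat): $25,900 − $11,000 = $14,900.
Loss or damage exceeded $50,000 (+$22,000 flat): $14,900 + $22,000 = $36,900.
$36,900 is at or above the $3,500 minimum.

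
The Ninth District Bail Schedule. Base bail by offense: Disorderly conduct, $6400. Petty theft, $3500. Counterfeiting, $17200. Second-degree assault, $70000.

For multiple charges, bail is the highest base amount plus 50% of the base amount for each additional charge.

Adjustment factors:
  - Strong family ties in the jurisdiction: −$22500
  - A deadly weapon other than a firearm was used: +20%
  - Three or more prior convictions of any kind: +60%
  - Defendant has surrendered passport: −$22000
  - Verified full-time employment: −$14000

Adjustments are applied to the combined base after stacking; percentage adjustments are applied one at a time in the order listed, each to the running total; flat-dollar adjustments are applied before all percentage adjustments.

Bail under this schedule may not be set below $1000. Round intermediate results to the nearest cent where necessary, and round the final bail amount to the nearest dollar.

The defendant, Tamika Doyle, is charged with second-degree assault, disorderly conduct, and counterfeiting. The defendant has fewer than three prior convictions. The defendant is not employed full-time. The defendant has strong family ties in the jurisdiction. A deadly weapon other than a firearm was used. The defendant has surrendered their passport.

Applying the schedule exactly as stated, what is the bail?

$44760

Base amounts from the schedule: second-degree assault $70000; disorderly conduct $6400; counterfeiting $17200.
Stacking rule: highest base plus 50% of each additional charge. Highest is second-degree assault at $70000. Additional: $6400 × 50% = $3200; $17200 × 50% = $8600. Combined base = $70000 + $11800 = $81800.
Strong family ties in the jurisdiction (−$22500 flat): $81800 − $22500 = $59300.
Defendant has surrendered passport (−$22000 flat): $59300 − $22000 = $37300.
A deadly weapon other than a firearm was used (+20%): $37300 × 1.2 = $44760.
$44760 is at or above the $1000 minimum.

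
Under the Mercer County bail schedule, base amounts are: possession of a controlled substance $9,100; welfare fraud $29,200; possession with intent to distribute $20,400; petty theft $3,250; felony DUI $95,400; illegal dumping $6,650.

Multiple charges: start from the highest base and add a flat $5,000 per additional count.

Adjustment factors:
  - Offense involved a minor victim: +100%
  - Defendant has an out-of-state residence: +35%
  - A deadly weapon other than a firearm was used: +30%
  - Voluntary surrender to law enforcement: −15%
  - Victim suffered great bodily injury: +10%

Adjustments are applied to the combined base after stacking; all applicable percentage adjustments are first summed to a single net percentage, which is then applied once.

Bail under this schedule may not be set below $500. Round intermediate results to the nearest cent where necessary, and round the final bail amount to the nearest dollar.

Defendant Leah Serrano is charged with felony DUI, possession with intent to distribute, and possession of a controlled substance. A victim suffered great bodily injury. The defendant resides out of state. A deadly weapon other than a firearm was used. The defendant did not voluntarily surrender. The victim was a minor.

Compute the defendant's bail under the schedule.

Base amounts from the schedule: felony DUI $95,400; possession with intent to distribute $20,400; possession of a controlled substance $9,100.
Stacking rule: highest base plus $5,000 per additional charge. Highest is felony DUI at $95,400; 2 additional charges → +$10,000. Combined base = $105,400.
Net percentage adjustment: +100% +35% +30% +10% = +175%. $105,400 × 2.75 = $289,850.
$289,850 is at or above the $500 minimum.

$289,850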